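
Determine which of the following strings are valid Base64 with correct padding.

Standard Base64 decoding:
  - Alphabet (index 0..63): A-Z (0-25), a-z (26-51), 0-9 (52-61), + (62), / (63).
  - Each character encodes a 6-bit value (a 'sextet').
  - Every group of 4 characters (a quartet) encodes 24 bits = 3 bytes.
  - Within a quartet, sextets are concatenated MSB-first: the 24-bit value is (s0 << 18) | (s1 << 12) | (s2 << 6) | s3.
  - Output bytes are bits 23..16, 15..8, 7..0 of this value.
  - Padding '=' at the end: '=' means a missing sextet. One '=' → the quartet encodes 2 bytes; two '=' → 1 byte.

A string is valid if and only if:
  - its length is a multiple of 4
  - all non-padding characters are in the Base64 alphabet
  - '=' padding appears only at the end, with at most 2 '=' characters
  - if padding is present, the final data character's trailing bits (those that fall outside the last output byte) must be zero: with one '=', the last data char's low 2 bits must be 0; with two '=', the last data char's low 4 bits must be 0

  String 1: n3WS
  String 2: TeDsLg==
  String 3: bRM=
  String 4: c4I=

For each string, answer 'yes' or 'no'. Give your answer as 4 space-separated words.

String 1: 'n3WS' → valid
String 2: 'TeDsLg==' → valid
String 3: 'bRM=' → valid
String 4: 'c4I=' → valid

Answer: yes yes yes yes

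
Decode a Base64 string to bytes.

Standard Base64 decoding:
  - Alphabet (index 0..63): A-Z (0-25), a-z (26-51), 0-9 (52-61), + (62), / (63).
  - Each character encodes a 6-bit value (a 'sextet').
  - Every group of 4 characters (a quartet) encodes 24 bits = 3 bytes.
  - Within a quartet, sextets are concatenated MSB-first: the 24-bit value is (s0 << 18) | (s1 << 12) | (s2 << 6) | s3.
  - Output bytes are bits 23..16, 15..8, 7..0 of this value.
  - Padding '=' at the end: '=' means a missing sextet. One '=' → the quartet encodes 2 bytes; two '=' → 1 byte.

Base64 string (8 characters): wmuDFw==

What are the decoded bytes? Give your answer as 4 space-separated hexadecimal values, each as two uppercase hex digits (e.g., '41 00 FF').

After char 0 ('w'=48): chars_in_quartet=1 acc=0x30 bytes_emitted=0
After char 1 ('m'=38): chars_in_quartet=2 acc=0xC26 bytes_emitted=0
After char 2 ('u'=46): chars_in_quartet=3 acc=0x309AE bytes_emitted=0
After char 3 ('D'=3): chars_in_quartet=4 acc=0xC26B83 -> emit C2 6B 83, reset; bytes_emitted=3
After char 4 ('F'=5): chars_in_quartet=1 acc=0x5 bytes_emitted=3
After char 5 ('w'=48): chars_in_quartet=2 acc=0x170 bytes_emitted=3
Padding '==': partial quartet acc=0x170 -> emit 17; bytes_emitted=4

Answer: C2 6B 83 17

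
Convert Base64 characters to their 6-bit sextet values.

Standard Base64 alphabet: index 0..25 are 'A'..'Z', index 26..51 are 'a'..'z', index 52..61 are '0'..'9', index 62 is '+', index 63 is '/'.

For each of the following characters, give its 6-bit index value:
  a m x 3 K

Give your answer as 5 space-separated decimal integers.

Answer: 26 38 49 55 10

Derivation:
'a': a..z range, 26 + ord('a') − ord('a') = 26
'm': a..z range, 26 + ord('m') − ord('a') = 38
'x': a..z range, 26 + ord('x') − ord('a') = 49
'3': 0..9 range, 52 + ord('3') − ord('0') = 55
'K': A..Z range, ord('K') − ord('A') = 10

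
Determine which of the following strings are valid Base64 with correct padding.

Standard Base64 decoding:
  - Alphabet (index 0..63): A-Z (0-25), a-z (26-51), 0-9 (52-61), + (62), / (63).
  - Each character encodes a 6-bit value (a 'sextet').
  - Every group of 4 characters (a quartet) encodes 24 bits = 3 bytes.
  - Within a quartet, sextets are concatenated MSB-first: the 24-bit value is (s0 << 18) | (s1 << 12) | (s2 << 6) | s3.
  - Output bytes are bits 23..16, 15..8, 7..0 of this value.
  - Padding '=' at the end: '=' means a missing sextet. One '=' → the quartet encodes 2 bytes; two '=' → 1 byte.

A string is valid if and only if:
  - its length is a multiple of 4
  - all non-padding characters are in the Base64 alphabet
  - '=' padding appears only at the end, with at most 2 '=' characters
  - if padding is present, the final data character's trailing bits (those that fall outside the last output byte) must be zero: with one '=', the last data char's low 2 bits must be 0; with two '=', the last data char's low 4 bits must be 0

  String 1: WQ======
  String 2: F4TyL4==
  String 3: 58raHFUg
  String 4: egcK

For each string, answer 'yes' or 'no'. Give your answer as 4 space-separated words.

Answer: no no yes yes

Derivation:
String 1: 'WQ======' → invalid (6 pad chars (max 2))
String 2: 'F4TyL4==' → invalid (bad trailing bits)
String 3: '58raHFUg' → valid
String 4: 'egcK' → valid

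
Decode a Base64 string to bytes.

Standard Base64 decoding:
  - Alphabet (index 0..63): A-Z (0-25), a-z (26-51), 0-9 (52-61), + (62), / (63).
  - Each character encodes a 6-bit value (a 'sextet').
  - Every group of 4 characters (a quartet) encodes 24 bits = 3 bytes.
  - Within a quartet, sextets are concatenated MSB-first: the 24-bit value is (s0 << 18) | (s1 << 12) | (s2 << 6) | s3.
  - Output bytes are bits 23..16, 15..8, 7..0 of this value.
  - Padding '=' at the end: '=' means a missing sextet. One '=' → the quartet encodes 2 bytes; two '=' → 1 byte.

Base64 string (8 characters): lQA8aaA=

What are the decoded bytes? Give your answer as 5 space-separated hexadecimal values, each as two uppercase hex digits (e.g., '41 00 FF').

Answer: 95 00 3C 69 A0

Derivation:
After char 0 ('l'=37): chars_in_quartet=1 acc=0x25 bytes_emitted=0
After char 1 ('Q'=16): chars_in_quartet=2 acc=0x950 bytes_emitted=0
After char 2 ('A'=0): chars_in_quartet=3 acc=0x25400 bytes_emitted=0
After char 3 ('8'=60): chars_in_quartet=4 acc=0x95003C -> emit 95 00 3C, reset; bytes_emitted=3
After char 4 ('a'=26): chars_in_quartet=1 acc=0x1A bytes_emitted=3
After char 5 ('a'=26): chars_in_quartet=2 acc=0x69A bytes_emitted=3
After char 6 ('A'=0): chars_in_quartet=3 acc=0x1A680 bytes_emitted=3
Padding '=': partial quartet acc=0x1A680 -> emit 69 A0; bytes_emitted=5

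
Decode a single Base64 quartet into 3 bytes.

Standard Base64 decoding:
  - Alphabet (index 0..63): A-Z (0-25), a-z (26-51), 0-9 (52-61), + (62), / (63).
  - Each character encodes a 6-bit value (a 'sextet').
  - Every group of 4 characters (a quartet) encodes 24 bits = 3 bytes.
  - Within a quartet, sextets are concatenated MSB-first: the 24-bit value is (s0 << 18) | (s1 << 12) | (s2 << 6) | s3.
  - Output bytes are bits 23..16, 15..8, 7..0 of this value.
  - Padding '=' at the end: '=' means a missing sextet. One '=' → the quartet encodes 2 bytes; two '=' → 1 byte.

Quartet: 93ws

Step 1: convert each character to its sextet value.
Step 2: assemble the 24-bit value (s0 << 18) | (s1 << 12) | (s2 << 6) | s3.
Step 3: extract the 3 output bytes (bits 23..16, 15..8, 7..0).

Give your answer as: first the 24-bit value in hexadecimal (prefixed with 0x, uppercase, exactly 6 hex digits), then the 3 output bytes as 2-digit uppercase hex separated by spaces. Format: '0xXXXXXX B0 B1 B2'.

Answer: 0xF77C2C F7 7C 2C

Derivation:
Sextets: 9=61, 3=55, w=48, s=44
24-bit: (61<<18) | (55<<12) | (48<<6) | 44
      = 0xF40000 | 0x037000 | 0x000C00 | 0x00002C
      = 0xF77C2C
Bytes: (v>>16)&0xFF=F7, (v>>8)&0xFF=7C, v&0xFF=2C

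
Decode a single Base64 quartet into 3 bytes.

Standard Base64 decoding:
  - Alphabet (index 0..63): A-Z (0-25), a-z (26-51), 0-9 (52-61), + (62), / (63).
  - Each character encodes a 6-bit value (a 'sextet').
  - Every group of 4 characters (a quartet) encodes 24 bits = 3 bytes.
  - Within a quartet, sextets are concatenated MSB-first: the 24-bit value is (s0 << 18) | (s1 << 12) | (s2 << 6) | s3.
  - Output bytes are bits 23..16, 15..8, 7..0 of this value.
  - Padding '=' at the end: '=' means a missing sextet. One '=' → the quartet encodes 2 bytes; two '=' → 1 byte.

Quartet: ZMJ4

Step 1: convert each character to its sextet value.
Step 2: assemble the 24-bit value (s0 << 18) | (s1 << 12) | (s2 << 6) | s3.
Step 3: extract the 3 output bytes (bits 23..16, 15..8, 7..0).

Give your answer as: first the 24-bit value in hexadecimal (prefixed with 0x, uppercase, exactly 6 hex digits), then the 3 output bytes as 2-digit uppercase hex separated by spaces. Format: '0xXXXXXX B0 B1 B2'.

Sextets: Z=25, M=12, J=9, 4=56
24-bit: (25<<18) | (12<<12) | (9<<6) | 56
      = 0x640000 | 0x00C000 | 0x000240 | 0x000038
      = 0x64C278
Bytes: (v>>16)&0xFF=64, (v>>8)&0xFF=C2, v&0xFF=78

Answer: 0x64C278 64 C2 78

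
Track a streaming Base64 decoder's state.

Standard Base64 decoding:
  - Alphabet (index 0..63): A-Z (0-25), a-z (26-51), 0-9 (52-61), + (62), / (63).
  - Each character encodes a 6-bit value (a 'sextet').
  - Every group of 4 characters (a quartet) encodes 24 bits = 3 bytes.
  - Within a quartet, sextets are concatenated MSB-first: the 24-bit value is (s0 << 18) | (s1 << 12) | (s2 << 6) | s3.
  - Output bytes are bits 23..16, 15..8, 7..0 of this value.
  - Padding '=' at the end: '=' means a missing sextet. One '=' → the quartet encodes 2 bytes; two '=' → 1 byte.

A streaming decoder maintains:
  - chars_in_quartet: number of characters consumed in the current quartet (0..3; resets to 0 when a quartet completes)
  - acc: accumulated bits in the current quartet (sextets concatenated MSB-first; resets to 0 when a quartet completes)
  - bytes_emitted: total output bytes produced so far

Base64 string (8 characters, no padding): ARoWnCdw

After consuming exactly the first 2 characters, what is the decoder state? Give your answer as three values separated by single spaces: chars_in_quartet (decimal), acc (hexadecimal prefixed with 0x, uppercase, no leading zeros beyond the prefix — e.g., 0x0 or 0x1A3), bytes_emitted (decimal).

Answer: 2 0x11 0

Derivation:
After char 0 ('A'=0): chars_in_quartet=1 acc=0x0 bytes_emitted=0
After char 1 ('R'=17): chars_in_quartet=2 acc=0x11 bytes_emitted=0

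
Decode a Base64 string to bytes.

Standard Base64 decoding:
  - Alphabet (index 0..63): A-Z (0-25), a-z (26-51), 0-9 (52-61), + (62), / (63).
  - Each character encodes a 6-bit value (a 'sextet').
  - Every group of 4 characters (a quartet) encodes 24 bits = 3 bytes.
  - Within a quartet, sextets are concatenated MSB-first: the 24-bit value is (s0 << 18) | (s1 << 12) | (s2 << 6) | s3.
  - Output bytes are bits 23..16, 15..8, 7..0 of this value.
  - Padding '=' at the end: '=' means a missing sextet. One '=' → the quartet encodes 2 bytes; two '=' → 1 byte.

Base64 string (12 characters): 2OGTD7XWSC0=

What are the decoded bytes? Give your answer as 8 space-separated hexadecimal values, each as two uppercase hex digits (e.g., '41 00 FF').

Answer: D8 E1 93 0F B5 D6 48 2D

Derivation:
After char 0 ('2'=54): chars_in_quartet=1 acc=0x36 bytes_emitted=0
After char 1 ('O'=14): chars_in_quartet=2 acc=0xD8E bytes_emitted=0
After char 2 ('G'=6): chars_in_quartet=3 acc=0x36386 bytes_emitted=0
After char 3 ('T'=19): chars_in_quartet=4 acc=0xD8E193 -> emit D8 E1 93, reset; bytes_emitted=3
After char 4 ('D'=3): chars_in_quartet=1 acc=0x3 bytes_emitted=3
After char 5 ('7'=59): chars_in_quartet=2 acc=0xFB bytes_emitted=3
After char 6 ('X'=23): chars_in_quartet=3 acc=0x3ED7 bytes_emitted=3
After char 7 ('W'=22): chars_in_quartet=4 acc=0xFB5D6 -> emit 0F B5 D6, reset; bytes_emitted=6
After char 8 ('S'=18): chars_in_quartet=1 acc=0x12 bytes_emitted=6
After char 9 ('C'=2): chars_in_quartet=2 acc=0x482 bytes_emitted=6
After char 10 ('0'=52): chars_in_quartet=3 acc=0x120B4 bytes_emitted=6
Padding '=': partial quartet acc=0x120B4 -> emit 48 2D; bytes_emitted=8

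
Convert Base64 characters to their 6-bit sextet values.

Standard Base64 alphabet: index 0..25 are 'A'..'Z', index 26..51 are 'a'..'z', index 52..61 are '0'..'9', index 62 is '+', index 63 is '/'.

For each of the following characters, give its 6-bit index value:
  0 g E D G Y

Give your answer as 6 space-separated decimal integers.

Answer: 52 32 4 3 6 24

Derivation:
'0': 0..9 range, 52 + ord('0') − ord('0') = 52
'g': a..z range, 26 + ord('g') − ord('a') = 32
'E': A..Z range, ord('E') − ord('A') = 4
'D': A..Z range, ord('D') − ord('A') = 3
'G': A..Z range, ord('G') − ord('A') = 6
'Y': A..Z range, ord('Y') − ord('A') = 24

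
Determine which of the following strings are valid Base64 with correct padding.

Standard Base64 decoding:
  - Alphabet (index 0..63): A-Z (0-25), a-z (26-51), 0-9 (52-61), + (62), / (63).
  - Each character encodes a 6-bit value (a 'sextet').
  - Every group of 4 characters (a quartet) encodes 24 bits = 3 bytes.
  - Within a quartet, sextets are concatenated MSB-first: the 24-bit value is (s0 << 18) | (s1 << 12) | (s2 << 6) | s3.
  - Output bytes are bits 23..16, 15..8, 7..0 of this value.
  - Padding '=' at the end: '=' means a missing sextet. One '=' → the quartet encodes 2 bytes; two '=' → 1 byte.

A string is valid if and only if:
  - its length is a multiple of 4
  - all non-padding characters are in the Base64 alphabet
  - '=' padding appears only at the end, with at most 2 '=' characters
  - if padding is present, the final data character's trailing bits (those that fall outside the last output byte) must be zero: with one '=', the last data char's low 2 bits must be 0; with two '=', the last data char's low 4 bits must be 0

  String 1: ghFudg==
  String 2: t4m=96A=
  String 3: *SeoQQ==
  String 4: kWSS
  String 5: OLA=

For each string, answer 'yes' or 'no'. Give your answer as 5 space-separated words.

String 1: 'ghFudg==' → valid
String 2: 't4m=96A=' → invalid (bad char(s): ['=']; '=' in middle)
String 3: '*SeoQQ==' → invalid (bad char(s): ['*'])
String 4: 'kWSS' → valid
String 5: 'OLA=' → valid

Answer: yes no no yes yes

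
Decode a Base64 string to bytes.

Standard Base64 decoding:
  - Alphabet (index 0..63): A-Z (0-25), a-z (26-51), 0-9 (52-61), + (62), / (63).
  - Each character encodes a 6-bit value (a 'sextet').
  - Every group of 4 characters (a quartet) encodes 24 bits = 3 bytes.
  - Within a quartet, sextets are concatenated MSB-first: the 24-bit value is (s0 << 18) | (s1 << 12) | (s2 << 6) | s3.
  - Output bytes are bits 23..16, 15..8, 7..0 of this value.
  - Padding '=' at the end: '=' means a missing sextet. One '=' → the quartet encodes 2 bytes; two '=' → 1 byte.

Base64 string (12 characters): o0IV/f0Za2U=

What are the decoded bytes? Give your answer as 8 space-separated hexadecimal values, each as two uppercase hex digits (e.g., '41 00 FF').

Answer: A3 42 15 FD FD 19 6B 65

Derivation:
After char 0 ('o'=40): chars_in_quartet=1 acc=0x28 bytes_emitted=0
After char 1 ('0'=52): chars_in_quartet=2 acc=0xA34 bytes_emitted=0
After char 2 ('I'=8): chars_in_quartet=3 acc=0x28D08 bytes_emitted=0
After char 3 ('V'=21): chars_in_quartet=4 acc=0xA34215 -> emit A3 42 15, reset; bytes_emitted=3
After char 4 ('/'=63): chars_in_quartet=1 acc=0x3F bytes_emitted=3
After char 5 ('f'=31): chars_in_quartet=2 acc=0xFDF bytes_emitted=3
After char 6 ('0'=52): chars_in_quartet=3 acc=0x3F7F4 bytes_emitted=3
After char 7 ('Z'=25): chars_in_quartet=4 acc=0xFDFD19 -> emit FD FD 19, reset; bytes_emitted=6
After char 8 ('a'=26): chars_in_quartet=1 acc=0x1A bytes_emitted=6
After char 9 ('2'=54): chars_in_quartet=2 acc=0x6B6 bytes_emitted=6
After char 10 ('U'=20): chars_in_quartet=3 acc=0x1AD94 bytes_emitted=6
Padding '=': partial quartet acc=0x1AD94 -> emit 6B 65; bytes_emitted=8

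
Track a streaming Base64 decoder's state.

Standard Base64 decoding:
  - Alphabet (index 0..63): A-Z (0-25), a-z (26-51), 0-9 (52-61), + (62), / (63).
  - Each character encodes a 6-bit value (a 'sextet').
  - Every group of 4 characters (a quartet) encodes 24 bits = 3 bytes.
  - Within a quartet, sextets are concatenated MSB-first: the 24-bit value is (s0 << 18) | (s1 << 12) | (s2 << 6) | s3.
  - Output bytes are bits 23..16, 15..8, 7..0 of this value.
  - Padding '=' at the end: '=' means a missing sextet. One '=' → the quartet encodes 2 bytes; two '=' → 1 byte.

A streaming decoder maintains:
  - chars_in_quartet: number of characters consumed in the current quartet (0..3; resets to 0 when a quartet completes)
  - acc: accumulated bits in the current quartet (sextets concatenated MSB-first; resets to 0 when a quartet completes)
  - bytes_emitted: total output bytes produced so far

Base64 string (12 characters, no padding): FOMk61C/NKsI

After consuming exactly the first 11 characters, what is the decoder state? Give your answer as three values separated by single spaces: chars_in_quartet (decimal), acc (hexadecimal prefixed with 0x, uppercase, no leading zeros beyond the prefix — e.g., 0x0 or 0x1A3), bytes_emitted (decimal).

After char 0 ('F'=5): chars_in_quartet=1 acc=0x5 bytes_emitted=0
After char 1 ('O'=14): chars_in_quartet=2 acc=0x14E bytes_emitted=0
After char 2 ('M'=12): chars_in_quartet=3 acc=0x538C bytes_emitted=0
After char 3 ('k'=36): chars_in_quartet=4 acc=0x14E324 -> emit 14 E3 24, reset; bytes_emitted=3
After char 4 ('6'=58): chars_in_quartet=1 acc=0x3A bytes_emitted=3
After char 5 ('1'=53): chars_in_quartet=2 acc=0xEB5 bytes_emitted=3
After char 6 ('C'=2): chars_in_quartet=3 acc=0x3AD42 bytes_emitted=3
After char 7 ('/'=63): chars_in_quartet=4 acc=0xEB50BF -> emit EB 50 BF, reset; bytes_emitted=6
After char 8 ('N'=13): chars_in_quartet=1 acc=0xD bytes_emitted=6
After char 9 ('K'=10): chars_in_quartet=2 acc=0x34A bytes_emitted=6
After char 10 ('s'=44): chars_in_quartet=3 acc=0xD2AC bytes_emitted=6

Answer: 3 0xD2AC 6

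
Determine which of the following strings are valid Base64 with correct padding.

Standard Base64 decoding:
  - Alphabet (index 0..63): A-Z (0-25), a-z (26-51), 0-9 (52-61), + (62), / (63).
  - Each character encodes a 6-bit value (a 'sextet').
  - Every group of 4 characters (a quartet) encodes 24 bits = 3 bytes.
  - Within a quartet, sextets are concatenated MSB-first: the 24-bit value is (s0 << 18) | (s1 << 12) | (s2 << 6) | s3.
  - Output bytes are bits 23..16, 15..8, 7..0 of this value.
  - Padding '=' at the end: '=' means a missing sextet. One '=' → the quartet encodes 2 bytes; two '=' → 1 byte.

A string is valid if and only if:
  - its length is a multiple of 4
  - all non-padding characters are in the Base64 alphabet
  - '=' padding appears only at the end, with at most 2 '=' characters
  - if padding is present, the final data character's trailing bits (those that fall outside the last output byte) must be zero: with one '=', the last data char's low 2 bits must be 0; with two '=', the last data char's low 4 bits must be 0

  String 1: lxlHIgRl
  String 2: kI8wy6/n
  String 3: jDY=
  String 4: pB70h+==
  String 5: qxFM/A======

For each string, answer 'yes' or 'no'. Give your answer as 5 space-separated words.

String 1: 'lxlHIgRl' → valid
String 2: 'kI8wy6/n' → valid
String 3: 'jDY=' → valid
String 4: 'pB70h+==' → invalid (bad trailing bits)
String 5: 'qxFM/A======' → invalid (6 pad chars (max 2))

Answer: yes yes yes no no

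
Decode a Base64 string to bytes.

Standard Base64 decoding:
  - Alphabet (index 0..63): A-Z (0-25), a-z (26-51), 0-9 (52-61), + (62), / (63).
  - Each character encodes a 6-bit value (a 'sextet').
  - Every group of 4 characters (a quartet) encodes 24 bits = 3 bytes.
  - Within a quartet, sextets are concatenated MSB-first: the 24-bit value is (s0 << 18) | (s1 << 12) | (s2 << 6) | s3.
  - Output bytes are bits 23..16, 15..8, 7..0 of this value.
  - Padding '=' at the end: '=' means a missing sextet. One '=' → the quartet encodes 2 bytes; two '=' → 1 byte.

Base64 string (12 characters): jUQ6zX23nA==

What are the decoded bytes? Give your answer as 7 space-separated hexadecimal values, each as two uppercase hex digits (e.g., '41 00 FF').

Answer: 8D 44 3A CD 7D B7 9C

Derivation:
After char 0 ('j'=35): chars_in_quartet=1 acc=0x23 bytes_emitted=0
After char 1 ('U'=20): chars_in_quartet=2 acc=0x8D4 bytes_emitted=0
After char 2 ('Q'=16): chars_in_quartet=3 acc=0x23510 bytes_emitted=0
After char 3 ('6'=58): chars_in_quartet=4 acc=0x8D443A -> emit 8D 44 3A, reset; bytes_emitted=3
After char 4 ('z'=51): chars_in_quartet=1 acc=0x33 bytes_emitted=3
After char 5 ('X'=23): chars_in_quartet=2 acc=0xCD7 bytes_emitted=3
After char 6 ('2'=54): chars_in_quartet=3 acc=0x335F6 bytes_emitted=3
After char 7 ('3'=55): chars_in_quartet=4 acc=0xCD7DB7 -> emit CD 7D B7, reset; bytes_emitted=6
After char 8 ('n'=39): chars_in_quartet=1 acc=0x27 bytes_emitted=6
After char 9 ('A'=0): chars_in_quartet=2 acc=0x9C0 bytes_emitted=6
Padding '==': partial quartet acc=0x9C0 -> emit 9C; bytes_emitted=7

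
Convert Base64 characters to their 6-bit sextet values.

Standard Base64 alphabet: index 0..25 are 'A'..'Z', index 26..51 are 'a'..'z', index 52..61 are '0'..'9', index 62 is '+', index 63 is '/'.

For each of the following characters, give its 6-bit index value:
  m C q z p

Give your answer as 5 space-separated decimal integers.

Answer: 38 2 42 51 41

Derivation:
'm': a..z range, 26 + ord('m') − ord('a') = 38
'C': A..Z range, ord('C') − ord('A') = 2
'q': a..z range, 26 + ord('q') − ord('a') = 42
'z': a..z range, 26 + ord('z') − ord('a') = 51
'p': a..z range, 26 + ord('p') − ord('a') = 41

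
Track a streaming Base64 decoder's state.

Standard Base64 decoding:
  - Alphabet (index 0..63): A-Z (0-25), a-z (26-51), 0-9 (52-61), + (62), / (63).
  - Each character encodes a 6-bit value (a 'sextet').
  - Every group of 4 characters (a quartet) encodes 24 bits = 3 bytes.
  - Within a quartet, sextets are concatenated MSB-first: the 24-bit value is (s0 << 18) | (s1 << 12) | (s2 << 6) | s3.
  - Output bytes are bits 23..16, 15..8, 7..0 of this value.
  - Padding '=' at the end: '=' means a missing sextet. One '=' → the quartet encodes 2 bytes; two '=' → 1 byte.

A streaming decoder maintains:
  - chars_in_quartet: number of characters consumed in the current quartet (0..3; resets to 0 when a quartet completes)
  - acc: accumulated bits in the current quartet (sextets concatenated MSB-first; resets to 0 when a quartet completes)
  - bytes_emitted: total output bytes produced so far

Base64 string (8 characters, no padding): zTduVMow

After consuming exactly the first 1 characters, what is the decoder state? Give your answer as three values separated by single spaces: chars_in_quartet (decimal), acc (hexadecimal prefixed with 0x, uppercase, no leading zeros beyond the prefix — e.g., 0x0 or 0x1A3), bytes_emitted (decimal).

Answer: 1 0x33 0

Derivation:
After char 0 ('z'=51): chars_in_quartet=1 acc=0x33 bytes_emitted=0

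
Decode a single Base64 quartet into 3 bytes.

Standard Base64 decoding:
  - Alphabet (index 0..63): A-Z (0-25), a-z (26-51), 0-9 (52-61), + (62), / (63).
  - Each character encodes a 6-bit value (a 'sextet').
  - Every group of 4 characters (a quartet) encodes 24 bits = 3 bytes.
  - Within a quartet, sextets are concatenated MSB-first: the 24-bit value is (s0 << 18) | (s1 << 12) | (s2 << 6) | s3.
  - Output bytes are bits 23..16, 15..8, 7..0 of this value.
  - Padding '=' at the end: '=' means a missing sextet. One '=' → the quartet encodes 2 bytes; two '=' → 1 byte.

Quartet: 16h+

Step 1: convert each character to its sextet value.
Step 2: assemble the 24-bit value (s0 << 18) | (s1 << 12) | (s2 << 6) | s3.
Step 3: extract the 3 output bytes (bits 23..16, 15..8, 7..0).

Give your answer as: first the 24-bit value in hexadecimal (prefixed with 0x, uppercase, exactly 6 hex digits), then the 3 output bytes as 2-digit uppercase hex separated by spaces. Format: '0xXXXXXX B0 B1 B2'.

Sextets: 1=53, 6=58, h=33, +=62
24-bit: (53<<18) | (58<<12) | (33<<6) | 62
      = 0xD40000 | 0x03A000 | 0x000840 | 0x00003E
      = 0xD7A87E
Bytes: (v>>16)&0xFF=D7, (v>>8)&0xFF=A8, v&0xFF=7E

Answer: 0xD7A87E D7 A8 7E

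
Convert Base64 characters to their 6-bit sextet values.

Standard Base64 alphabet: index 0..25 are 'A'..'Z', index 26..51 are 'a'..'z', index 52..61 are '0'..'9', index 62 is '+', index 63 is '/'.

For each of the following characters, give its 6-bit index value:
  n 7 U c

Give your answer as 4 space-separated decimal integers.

'n': a..z range, 26 + ord('n') − ord('a') = 39
'7': 0..9 range, 52 + ord('7') − ord('0') = 59
'U': A..Z range, ord('U') − ord('A') = 20
'c': a..z range, 26 + ord('c') − ord('a') = 28

Answer: 39 59 20 28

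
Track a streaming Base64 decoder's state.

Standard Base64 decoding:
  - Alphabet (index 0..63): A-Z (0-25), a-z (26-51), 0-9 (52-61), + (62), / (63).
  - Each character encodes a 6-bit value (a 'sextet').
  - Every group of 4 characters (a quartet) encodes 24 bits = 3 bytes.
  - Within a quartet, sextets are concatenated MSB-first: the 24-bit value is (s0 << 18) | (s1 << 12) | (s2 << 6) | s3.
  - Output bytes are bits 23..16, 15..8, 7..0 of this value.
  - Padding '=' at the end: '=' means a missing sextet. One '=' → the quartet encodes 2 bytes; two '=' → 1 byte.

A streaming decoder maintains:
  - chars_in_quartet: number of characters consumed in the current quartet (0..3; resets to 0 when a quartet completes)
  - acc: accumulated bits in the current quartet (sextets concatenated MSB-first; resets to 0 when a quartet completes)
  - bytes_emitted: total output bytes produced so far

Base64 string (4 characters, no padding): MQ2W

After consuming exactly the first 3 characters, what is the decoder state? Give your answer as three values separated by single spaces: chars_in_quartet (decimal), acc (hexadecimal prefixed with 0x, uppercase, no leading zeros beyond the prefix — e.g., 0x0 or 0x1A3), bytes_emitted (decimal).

After char 0 ('M'=12): chars_in_quartet=1 acc=0xC bytes_emitted=0
After char 1 ('Q'=16): chars_in_quartet=2 acc=0x310 bytes_emitted=0
After char 2 ('2'=54): chars_in_quartet=3 acc=0xC436 bytes_emitted=0

Answer: 3 0xC436 0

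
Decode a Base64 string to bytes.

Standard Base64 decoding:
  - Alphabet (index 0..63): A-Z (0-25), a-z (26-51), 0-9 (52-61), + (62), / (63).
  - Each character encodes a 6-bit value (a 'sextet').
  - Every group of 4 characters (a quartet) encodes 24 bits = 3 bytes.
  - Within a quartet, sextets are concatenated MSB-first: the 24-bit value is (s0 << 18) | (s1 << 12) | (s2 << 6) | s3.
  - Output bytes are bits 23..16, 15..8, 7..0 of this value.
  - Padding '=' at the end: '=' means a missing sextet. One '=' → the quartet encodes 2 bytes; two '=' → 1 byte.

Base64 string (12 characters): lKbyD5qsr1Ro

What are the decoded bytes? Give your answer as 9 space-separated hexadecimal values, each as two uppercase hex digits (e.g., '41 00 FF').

After char 0 ('l'=37): chars_in_quartet=1 acc=0x25 bytes_emitted=0
After char 1 ('K'=10): chars_in_quartet=2 acc=0x94A bytes_emitted=0
After char 2 ('b'=27): chars_in_quartet=3 acc=0x2529B bytes_emitted=0
After char 3 ('y'=50): chars_in_quartet=4 acc=0x94A6F2 -> emit 94 A6 F2, reset; bytes_emitted=3
After char 4 ('D'=3): chars_in_quartet=1 acc=0x3 bytes_emitted=3
After char 5 ('5'=57): chars_in_quartet=2 acc=0xF9 bytes_emitted=3
After char 6 ('q'=42): chars_in_quartet=3 acc=0x3E6A bytes_emitted=3
After char 7 ('s'=44): chars_in_quartet=4 acc=0xF9AAC -> emit 0F 9A AC, reset; bytes_emitted=6
After char 8 ('r'=43): chars_in_quartet=1 acc=0x2B bytes_emitted=6
After char 9 ('1'=53): chars_in_quartet=2 acc=0xAF5 bytes_emitted=6
After char 10 ('R'=17): chars_in_quartet=3 acc=0x2BD51 bytes_emitted=6
After char 11 ('o'=40): chars_in_quartet=4 acc=0xAF5468 -> emit AF 54 68, reset; bytes_emitted=9

Answer: 94 A6 F2 0F 9A AC AF 54 68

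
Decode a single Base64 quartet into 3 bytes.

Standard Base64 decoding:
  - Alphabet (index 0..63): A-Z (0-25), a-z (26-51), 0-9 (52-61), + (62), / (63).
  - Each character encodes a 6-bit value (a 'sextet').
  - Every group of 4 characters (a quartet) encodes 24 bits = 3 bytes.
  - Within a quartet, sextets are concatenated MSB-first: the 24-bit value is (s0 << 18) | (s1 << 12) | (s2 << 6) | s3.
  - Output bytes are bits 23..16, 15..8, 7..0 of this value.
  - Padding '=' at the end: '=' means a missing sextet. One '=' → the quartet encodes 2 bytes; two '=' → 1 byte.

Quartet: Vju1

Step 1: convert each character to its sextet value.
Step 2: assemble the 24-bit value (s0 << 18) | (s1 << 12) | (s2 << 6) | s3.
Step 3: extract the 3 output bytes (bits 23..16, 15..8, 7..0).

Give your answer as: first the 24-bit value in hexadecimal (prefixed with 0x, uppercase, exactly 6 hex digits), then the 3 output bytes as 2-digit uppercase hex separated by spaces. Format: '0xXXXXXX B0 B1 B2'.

Sextets: V=21, j=35, u=46, 1=53
24-bit: (21<<18) | (35<<12) | (46<<6) | 53
      = 0x540000 | 0x023000 | 0x000B80 | 0x000035
      = 0x563BB5
Bytes: (v>>16)&0xFF=56, (v>>8)&0xFF=3B, v&0xFF=B5

Answer: 0x563BB5 56 3B B5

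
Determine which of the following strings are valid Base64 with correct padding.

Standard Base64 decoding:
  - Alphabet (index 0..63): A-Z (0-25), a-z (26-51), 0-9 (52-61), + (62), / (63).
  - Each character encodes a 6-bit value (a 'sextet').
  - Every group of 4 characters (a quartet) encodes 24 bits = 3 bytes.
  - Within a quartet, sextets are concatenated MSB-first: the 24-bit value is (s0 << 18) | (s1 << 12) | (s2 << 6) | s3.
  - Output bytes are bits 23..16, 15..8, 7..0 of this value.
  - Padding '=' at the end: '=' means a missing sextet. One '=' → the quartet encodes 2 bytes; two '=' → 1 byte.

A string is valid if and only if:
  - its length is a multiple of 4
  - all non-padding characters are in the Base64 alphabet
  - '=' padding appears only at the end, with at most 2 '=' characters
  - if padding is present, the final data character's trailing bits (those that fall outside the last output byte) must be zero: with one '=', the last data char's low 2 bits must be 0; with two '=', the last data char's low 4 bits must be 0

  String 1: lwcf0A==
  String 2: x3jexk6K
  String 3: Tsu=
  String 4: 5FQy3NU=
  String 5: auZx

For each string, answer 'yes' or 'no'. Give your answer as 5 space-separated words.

Answer: yes yes no yes yes

Derivation:
String 1: 'lwcf0A==' → valid
String 2: 'x3jexk6K' → valid
String 3: 'Tsu=' → invalid (bad trailing bits)
String 4: '5FQy3NU=' → valid
String 5: 'auZx' → valid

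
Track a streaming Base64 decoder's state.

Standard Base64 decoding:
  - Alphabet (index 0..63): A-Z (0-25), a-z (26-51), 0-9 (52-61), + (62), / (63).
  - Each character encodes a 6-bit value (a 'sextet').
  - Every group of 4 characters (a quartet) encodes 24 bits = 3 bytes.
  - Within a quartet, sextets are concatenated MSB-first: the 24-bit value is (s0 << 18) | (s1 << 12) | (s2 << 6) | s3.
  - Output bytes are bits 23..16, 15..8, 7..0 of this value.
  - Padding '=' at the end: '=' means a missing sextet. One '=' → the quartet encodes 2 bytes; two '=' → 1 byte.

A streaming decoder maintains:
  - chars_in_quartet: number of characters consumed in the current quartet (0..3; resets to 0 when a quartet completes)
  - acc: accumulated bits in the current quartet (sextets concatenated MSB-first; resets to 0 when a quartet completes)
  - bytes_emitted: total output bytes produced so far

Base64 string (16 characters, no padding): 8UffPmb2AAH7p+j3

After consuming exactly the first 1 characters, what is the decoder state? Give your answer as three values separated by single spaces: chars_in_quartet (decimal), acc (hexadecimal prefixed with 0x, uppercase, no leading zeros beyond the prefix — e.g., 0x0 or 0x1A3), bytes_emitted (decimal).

Answer: 1 0x3C 0

Derivation:
After char 0 ('8'=60): chars_in_quartet=1 acc=0x3C bytes_emitted=0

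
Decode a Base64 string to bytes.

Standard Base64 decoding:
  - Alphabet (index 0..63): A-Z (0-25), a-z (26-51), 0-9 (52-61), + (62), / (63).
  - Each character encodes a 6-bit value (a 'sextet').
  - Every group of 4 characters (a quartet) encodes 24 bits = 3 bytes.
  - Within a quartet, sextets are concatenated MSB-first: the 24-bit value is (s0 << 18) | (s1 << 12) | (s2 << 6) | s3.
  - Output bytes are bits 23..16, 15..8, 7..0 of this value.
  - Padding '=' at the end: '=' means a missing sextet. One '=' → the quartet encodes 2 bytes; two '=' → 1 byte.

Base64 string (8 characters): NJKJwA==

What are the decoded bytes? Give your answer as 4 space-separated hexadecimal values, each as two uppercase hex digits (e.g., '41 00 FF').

Answer: 34 92 89 C0

Derivation:
After char 0 ('N'=13): chars_in_quartet=1 acc=0xD bytes_emitted=0
After char 1 ('J'=9): chars_in_quartet=2 acc=0x349 bytes_emitted=0
After char 2 ('K'=10): chars_in_quartet=3 acc=0xD24A bytes_emitted=0
After char 3 ('J'=9): chars_in_quartet=4 acc=0x349289 -> emit 34 92 89, reset; bytes_emitted=3
After char 4 ('w'=48): chars_in_quartet=1 acc=0x30 bytes_emitted=3
After char 5 ('A'=0): chars_in_quartet=2 acc=0xC00 bytes_emitted=3
Padding '==': partial quartet acc=0xC00 -> emit C0; bytes_emitted=4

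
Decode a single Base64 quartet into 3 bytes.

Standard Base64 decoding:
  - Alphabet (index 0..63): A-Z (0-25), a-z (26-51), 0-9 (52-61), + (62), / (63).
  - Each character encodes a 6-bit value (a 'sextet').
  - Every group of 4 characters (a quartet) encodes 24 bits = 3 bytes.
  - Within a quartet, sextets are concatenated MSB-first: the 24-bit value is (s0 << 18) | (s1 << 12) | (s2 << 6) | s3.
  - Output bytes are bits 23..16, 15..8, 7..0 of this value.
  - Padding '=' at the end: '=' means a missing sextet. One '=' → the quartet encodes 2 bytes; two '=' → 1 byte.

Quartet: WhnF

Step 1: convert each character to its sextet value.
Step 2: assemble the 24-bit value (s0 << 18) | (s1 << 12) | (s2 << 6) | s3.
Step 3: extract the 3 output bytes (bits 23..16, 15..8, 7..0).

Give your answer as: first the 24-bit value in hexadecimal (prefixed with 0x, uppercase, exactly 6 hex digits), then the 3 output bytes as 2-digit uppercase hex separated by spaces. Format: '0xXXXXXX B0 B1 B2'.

Answer: 0x5A19C5 5A 19 C5

Derivation:
Sextets: W=22, h=33, n=39, F=5
24-bit: (22<<18) | (33<<12) | (39<<6) | 5
      = 0x580000 | 0x021000 | 0x0009C0 | 0x000005
      = 0x5A19C5
Bytes: (v>>16)&0xFF=5A, (v>>8)&0xFF=19, v&0xFF=C5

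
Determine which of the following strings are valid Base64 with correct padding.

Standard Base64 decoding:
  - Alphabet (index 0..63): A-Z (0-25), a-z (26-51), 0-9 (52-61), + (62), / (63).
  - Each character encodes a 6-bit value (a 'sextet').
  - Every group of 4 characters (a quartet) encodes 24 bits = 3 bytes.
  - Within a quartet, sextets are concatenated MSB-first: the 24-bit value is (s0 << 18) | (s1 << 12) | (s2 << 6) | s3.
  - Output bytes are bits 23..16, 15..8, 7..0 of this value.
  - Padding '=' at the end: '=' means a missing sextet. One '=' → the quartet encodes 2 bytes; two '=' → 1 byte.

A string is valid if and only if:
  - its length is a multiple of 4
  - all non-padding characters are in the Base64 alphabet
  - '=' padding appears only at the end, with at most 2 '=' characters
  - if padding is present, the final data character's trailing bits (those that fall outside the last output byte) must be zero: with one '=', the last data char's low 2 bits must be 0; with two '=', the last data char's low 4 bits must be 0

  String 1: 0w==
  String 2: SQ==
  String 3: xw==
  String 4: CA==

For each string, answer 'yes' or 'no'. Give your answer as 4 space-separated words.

Answer: yes yes yes yes

Derivation:
String 1: '0w==' → valid
String 2: 'SQ==' → valid
String 3: 'xw==' → valid
String 4: 'CA==' → valid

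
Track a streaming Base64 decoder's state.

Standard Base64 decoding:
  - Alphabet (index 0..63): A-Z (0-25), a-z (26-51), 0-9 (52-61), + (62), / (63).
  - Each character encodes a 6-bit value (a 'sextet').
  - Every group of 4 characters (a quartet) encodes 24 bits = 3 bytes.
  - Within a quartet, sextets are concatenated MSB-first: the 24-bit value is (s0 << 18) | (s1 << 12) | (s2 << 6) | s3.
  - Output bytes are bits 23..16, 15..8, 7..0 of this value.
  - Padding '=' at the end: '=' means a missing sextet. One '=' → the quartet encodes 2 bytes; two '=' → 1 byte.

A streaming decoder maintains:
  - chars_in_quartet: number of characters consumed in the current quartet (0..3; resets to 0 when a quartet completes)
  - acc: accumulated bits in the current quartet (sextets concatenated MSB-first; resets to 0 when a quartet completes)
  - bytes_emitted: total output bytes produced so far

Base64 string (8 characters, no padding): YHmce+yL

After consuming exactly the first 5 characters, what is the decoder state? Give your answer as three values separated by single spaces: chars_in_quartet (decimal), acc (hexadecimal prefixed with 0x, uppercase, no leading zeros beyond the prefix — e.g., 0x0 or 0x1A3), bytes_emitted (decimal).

After char 0 ('Y'=24): chars_in_quartet=1 acc=0x18 bytes_emitted=0
After char 1 ('H'=7): chars_in_quartet=2 acc=0x607 bytes_emitted=0
After char 2 ('m'=38): chars_in_quartet=3 acc=0x181E6 bytes_emitted=0
After char 3 ('c'=28): chars_in_quartet=4 acc=0x60799C -> emit 60 79 9C, reset; bytes_emitted=3
After char 4 ('e'=30): chars_in_quartet=1 acc=0x1E bytes_emitted=3

Answer: 1 0x1E 3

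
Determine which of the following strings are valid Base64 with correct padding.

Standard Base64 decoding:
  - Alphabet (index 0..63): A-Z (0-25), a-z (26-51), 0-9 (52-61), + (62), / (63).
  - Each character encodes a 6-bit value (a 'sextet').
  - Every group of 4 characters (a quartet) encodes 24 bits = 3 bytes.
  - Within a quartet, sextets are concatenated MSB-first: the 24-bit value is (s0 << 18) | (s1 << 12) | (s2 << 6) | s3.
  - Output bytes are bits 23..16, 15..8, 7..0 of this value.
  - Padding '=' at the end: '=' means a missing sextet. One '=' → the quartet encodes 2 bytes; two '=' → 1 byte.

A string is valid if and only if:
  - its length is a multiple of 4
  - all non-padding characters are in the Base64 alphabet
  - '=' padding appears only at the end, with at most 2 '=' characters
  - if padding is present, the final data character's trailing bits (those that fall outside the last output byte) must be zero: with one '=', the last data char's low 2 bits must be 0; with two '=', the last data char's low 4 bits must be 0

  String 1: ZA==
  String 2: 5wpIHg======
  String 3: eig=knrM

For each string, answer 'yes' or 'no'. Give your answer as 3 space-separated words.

String 1: 'ZA==' → valid
String 2: '5wpIHg======' → invalid (6 pad chars (max 2))
String 3: 'eig=knrM' → invalid (bad char(s): ['=']; '=' in middle)

Answer: yes no no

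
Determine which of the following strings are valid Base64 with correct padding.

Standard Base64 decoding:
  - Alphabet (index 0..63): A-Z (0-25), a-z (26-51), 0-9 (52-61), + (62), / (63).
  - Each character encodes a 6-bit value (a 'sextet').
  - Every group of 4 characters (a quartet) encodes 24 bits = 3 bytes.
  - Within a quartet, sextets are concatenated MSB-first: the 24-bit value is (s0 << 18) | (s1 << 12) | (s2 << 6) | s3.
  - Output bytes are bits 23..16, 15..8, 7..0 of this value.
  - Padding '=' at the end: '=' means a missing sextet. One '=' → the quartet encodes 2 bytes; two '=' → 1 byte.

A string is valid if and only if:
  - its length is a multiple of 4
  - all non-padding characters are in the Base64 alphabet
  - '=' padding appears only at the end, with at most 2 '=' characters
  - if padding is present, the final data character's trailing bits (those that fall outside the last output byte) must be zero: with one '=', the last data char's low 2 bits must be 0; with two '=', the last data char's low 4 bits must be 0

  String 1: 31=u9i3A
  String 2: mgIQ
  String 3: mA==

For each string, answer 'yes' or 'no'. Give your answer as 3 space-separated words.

String 1: '31=u9i3A' → invalid (bad char(s): ['=']; '=' in middle)
String 2: 'mgIQ' → valid
String 3: 'mA==' → valid

Answer: no yes yes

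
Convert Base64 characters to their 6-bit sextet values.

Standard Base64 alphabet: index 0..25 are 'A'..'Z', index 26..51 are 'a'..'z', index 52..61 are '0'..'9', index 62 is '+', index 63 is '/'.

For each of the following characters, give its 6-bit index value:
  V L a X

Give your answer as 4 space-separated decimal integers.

Answer: 21 11 26 23

Derivation:
'V': A..Z range, ord('V') − ord('A') = 21
'L': A..Z range, ord('L') − ord('A') = 11
'a': a..z range, 26 + ord('a') − ord('a') = 26
'X': A..Z range, ord('X') − ord('A') = 23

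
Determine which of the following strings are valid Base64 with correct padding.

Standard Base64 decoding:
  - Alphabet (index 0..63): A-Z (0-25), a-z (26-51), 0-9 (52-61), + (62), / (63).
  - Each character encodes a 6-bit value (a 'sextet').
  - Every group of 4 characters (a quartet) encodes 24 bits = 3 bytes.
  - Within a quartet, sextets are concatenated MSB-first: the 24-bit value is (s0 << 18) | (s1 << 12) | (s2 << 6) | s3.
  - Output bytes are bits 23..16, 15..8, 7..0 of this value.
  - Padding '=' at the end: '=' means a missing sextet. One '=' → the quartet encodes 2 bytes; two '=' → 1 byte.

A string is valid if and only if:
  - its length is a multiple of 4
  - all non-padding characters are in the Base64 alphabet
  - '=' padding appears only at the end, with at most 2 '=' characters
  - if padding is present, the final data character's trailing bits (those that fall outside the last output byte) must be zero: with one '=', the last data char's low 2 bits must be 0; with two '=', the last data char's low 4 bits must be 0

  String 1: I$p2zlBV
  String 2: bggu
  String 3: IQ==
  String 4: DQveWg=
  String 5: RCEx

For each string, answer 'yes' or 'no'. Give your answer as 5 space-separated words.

Answer: no yes yes no yes

Derivation:
String 1: 'I$p2zlBV' → invalid (bad char(s): ['$'])
String 2: 'bggu' → valid
String 3: 'IQ==' → valid
String 4: 'DQveWg=' → invalid (len=7 not mult of 4)
String 5: 'RCEx' → valid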